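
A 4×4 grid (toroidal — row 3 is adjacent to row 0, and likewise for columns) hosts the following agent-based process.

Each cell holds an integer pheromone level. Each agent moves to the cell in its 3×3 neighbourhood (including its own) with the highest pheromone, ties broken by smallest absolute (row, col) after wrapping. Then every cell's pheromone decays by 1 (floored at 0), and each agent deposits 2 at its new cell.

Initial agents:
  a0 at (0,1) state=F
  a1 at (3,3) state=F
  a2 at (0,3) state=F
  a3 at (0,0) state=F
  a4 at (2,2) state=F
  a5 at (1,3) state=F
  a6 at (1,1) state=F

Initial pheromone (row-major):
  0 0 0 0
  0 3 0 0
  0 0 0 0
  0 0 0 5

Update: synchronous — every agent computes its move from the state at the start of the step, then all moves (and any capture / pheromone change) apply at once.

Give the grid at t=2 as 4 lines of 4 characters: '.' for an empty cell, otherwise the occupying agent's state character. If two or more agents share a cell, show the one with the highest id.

t=1: a0@(1,1) a1@(3,3) a2@(3,3) a3@(3,3) a4@(3,3) a5@(0,0) a6@(1,1) | pheromone: 2 0 0 0 / 0 6 0 0 / 0 0 0 0 / 0 0 0 12
t=2: a0@(1,1) a1@(3,3) a2@(3,3) a3@(3,3) a4@(3,3) a5@(3,3) a6@(1,1) | pheromone: 1 0 0 0 / 0 9 0 0 / 0 0 0 0 / 0 0 0 21

....
.F..
....
...F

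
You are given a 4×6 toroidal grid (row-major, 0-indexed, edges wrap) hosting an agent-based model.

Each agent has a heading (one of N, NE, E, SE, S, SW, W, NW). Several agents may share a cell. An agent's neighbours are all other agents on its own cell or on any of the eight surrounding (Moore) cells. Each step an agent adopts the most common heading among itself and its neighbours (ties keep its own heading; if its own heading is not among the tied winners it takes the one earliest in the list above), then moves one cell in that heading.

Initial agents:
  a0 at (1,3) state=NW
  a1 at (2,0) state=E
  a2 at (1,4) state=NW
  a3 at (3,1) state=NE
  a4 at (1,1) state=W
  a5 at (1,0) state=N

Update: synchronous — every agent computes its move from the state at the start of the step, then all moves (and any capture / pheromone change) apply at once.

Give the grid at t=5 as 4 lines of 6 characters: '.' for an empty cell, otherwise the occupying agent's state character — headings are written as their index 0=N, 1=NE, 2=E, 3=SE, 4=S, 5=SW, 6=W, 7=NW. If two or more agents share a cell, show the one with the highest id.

t=1: a0@(0,2):NW a1@(2,1):E a2@(0,3):NW a3@(2,2):NE a4@(1,0):W a5@(0,0):N
t=2: a0@(3,1):NW a1@(2,2):E a2@(3,2):NW a3@(1,3):NE a4@(1,5):W a5@(3,0):N
t=3: a0@(2,0):NW a1@(1,1):NW a2@(2,1):NW a3@(0,4):NE a4@(1,4):W a5@(2,0):N
t=4: a0@(1,5):NW a1@(0,0):NW a2@(1,0):NW a3@(3,5):NE a4@(1,3):W a5@(1,5):NW
t=5: a0@(0,4):NW a1@(3,5):NW a2@(0,5):NW a3@(2,0):NE a4@(1,2):W a5@(0,4):NW

....77
..6...
1.....
.....7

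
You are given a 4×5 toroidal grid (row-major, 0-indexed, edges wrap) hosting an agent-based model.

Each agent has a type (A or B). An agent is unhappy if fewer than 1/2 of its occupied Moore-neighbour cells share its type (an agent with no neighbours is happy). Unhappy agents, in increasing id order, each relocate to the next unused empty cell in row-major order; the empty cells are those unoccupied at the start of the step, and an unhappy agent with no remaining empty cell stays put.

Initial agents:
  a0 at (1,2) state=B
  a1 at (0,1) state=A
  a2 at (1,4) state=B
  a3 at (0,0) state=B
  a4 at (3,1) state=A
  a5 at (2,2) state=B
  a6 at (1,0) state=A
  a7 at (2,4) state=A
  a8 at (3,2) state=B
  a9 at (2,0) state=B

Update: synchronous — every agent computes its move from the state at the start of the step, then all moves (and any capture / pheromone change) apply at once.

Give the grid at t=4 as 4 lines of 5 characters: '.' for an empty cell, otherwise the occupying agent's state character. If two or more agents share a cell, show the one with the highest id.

t=1: a0@(1,2):B a1@(0,2):A a2@(1,4):B a3@(0,3):B a4@(0,4):A a5@(2,2):B a6@(1,1):A a7@(1,3):A a8@(2,1):B a9@(2,3):B
t=2: a0@(1,2):B a1@(0,2):A a2@(1,4):B a3@(0,0):B a4@(0,1):A a5@(2,2):B a6@(1,0):A a7@(2,0):A a8@(2,1):B a9@(2,3):B
t=3: a0@(1,2):B a1@(0,2):A a2@(1,4):B a3@(0,3):B a4@(0,1):A a5@(2,2):B a6@(0,4):A a7@(1,1):A a8@(2,1):B a9@(2,3):B
t=4: a0@(1,2):B a1@(0,2):A a2@(1,4):B a3@(0,3):B a4@(0,1):A a5@(2,2):B a6@(0,0):A a7@(1,0):A a8@(2,1):B a9@(2,3):B

AAAB.
A.B.B
.BBB.
.....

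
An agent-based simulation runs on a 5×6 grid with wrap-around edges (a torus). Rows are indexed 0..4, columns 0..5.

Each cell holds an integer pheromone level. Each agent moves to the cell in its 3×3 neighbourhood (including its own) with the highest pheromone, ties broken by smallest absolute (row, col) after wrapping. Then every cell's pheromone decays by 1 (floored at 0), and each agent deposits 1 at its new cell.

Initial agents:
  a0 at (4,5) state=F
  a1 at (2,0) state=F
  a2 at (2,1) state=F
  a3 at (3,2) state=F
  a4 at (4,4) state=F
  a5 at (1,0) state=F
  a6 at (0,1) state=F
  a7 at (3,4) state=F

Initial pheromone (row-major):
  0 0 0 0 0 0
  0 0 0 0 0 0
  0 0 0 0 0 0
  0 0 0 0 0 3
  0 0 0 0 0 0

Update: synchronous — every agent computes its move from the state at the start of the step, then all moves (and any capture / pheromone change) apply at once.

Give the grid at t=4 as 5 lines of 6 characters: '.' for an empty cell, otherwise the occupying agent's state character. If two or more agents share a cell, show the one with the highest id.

t=1: a0@(3,5) a1@(3,5) a2@(1,0) a3@(2,1) a4@(3,5) a5@(0,0) a6@(0,0) a7@(3,5) | pheromone: 2 0 0 0 0 0 / 1 0 0 0 0 0 / 0 1 0 0 0 0 / 0 0 0 0 0 6 / 0 0 0 0 0 0
t=2: a0@(3,5) a1@(3,5) a2@(0,0) a3@(1,0) a4@(3,5) a5@(0,0) a6@(0,0) a7@(3,5) | pheromone: 4 0 0 0 0 0 / 1 0 0 0 0 0 / 0 0 0 0 0 0 / 0 0 0 0 0 9 / 0 0 0 0 0 0
t=3: a0@(3,5) a1@(3,5) a2@(0,0) a3@(0,0) a4@(3,5) a5@(0,0) a6@(0,0) a7@(3,5) | pheromone: 7 0 0 0 0 0 / 0 0 0 0 0 0 / 0 0 0 0 0 0 / 0 0 0 0 0 12 / 0 0 0 0 0 0
t=4: a0@(3,5) a1@(3,5) a2@(0,0) a3@(0,0) a4@(3,5) a5@(0,0) a6@(0,0) a7@(3,5) | pheromone: 10 0 0 0 0 0 / 0 0 0 0 0 0 / 0 0 0 0 0 0 / 0 0 0 0 0 15 / 0 0 0 0 0 0

F.....
......
......
.....F
......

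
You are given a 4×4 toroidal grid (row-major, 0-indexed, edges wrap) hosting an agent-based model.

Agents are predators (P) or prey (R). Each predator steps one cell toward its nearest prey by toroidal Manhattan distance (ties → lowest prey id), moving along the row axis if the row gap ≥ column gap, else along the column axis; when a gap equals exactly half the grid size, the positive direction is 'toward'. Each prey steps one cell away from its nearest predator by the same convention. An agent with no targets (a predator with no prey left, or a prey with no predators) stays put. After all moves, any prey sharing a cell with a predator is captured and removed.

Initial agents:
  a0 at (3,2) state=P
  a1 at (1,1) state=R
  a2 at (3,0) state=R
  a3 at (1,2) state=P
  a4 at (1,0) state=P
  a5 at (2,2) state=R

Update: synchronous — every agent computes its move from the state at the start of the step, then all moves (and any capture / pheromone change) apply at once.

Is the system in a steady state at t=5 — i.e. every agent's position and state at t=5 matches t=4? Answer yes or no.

no

t=1: a0@(2,2):P a1@(1,0):R a2@(3,3):R a3@(1,1):P a4@(1,1):P a5@(1,2):R
t=2: a0@(1,2):P a1@(1,3):R a2@(0,3):R a3@(1,0):P a4@(1,0):P a5@(0,2):R
t=3: a0@(1,3):P a1@(1,0):R a2@(3,3):R a3@(1,3):P a4@(1,3):P a5@(3,2):R
t=4: a0@(1,0):P a1@(1,1):R a2@(2,3):R a3@(1,0):P a4@(1,0):P a5@(2,2):R
t=5: a0@(1,1):P a1@(1,2):R a2@(3,3):R a3@(1,1):P a4@(1,1):P a5@(2,1):R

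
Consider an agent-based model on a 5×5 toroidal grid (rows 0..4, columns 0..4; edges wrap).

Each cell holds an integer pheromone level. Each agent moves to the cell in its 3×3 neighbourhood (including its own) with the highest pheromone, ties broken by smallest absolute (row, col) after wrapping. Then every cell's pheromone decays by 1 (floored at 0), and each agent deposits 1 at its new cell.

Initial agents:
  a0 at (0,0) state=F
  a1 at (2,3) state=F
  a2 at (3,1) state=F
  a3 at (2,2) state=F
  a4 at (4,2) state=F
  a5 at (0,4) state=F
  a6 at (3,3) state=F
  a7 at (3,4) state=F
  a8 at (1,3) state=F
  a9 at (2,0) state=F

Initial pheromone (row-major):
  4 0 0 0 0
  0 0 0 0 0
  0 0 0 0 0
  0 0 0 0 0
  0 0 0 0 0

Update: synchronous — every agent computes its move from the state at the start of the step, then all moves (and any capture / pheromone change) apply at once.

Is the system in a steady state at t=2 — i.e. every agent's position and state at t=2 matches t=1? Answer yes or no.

no

t=1: a0@(0,0) a1@(1,2) a2@(2,0) a3@(1,1) a4@(0,1) a5@(0,0) a6@(2,2) a7@(2,0) a8@(0,2) a9@(1,0) | pheromone: 5 1 1 0 0 / 1 1 1 0 0 / 2 0 1 0 0 / 0 0 0 0 0 / 0 0 0 0 0
t=2: a0@(0,0) a1@(0,1) a2@(2,0) a3@(0,0) a4@(0,0) a5@(0,0) a6@(1,1) a7@(2,0) a8@(0,1) a9@(0,0) | pheromone: 9 2 0 0 0 / 0 1 0 0 0 / 3 0 0 0 0 / 0 0 0 0 0 / 0 0 0 0 0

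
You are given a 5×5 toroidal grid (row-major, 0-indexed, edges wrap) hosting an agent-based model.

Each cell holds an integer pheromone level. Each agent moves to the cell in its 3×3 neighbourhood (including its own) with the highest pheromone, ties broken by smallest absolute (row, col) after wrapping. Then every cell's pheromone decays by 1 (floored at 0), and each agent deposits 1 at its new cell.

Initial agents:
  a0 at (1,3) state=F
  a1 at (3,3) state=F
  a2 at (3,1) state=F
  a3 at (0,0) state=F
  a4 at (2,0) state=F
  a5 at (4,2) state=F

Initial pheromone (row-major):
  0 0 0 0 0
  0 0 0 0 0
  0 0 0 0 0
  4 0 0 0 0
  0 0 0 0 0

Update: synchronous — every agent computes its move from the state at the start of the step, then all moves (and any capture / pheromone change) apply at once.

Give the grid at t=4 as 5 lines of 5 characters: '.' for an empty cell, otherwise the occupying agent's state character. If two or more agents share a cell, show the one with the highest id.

t=1: a0@(0,2) a1@(2,2) a2@(3,0) a3@(0,0) a4@(3,0) a5@(0,1) | pheromone: 1 1 1 0 0 / 0 0 0 0 0 / 0 0 1 0 0 / 5 0 0 0 0 / 0 0 0 0 0
t=2: a0@(0,1) a1@(2,2) a2@(3,0) a3@(0,0) a4@(3,0) a5@(0,0) | pheromone: 2 1 0 0 0 / 0 0 0 0 0 / 0 0 1 0 0 / 6 0 0 0 0 / 0 0 0 0 0
t=3: a0@(0,0) a1@(2,2) a2@(3,0) a3@(0,0) a4@(3,0) a5@(0,0) | pheromone: 4 0 0 0 0 / 0 0 0 0 0 / 0 0 1 0 0 / 7 0 0 0 0 / 0 0 0 0 0
t=4: a0@(0,0) a1@(2,2) a2@(3,0) a3@(0,0) a4@(3,0) a5@(0,0) | pheromone: 6 0 0 0 0 / 0 0 0 0 0 / 0 0 1 0 0 / 8 0 0 0 0 / 0 0 0 0 0

F....
.....
..F..
F....
.....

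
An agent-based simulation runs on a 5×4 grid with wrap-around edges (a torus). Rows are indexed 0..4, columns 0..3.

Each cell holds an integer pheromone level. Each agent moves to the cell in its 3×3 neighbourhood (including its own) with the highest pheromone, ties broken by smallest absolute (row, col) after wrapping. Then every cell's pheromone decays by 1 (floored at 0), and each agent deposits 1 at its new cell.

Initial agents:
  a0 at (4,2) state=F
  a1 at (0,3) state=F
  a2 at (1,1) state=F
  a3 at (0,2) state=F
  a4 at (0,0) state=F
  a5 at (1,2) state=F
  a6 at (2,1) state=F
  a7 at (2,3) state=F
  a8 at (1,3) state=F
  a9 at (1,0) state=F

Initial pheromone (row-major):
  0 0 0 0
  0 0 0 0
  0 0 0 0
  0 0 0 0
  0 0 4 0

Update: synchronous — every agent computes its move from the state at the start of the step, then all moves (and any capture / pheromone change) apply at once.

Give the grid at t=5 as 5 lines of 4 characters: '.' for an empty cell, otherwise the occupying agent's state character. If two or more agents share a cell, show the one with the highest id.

t=1: a0@(4,2) a1@(4,2) a2@(0,0) a3@(4,2) a4@(0,0) a5@(0,1) a6@(1,0) a7@(1,0) a8@(0,0) a9@(0,0) | pheromone: 4 1 0 0 / 2 0 0 0 / 0 0 0 0 / 0 0 0 0 / 0 0 6 0
t=2: a0@(4,2) a1@(4,2) a2@(0,0) a3@(4,2) a4@(0,0) a5@(4,2) a6@(0,0) a7@(0,0) a8@(0,0) a9@(0,0) | pheromone: 9 0 0 0 / 1 0 0 0 / 0 0 0 0 / 0 0 0 0 / 0 0 9 0
t=3: a0@(4,2) a1@(4,2) a2@(0,0) a3@(4,2) a4@(0,0) a5@(4,2) a6@(0,0) a7@(0,0) a8@(0,0) a9@(0,0) | pheromone: 14 0 0 0 / 0 0 0 0 / 0 0 0 0 / 0 0 0 0 / 0 0 12 0
t=4: a0@(4,2) a1@(4,2) a2@(0,0) a3@(4,2) a4@(0,0) a5@(4,2) a6@(0,0) a7@(0,0) a8@(0,0) a9@(0,0) | pheromone: 19 0 0 0 / 0 0 0 0 / 0 0 0 0 / 0 0 0 0 / 0 0 15 0
t=5: a0@(4,2) a1@(4,2) a2@(0,0) a3@(4,2) a4@(0,0) a5@(4,2) a6@(0,0) a7@(0,0) a8@(0,0) a9@(0,0) | pheromone: 24 0 0 0 / 0 0 0 0 / 0 0 0 0 / 0 0 0 0 / 0 0 18 0

F...
....
....
....
..F.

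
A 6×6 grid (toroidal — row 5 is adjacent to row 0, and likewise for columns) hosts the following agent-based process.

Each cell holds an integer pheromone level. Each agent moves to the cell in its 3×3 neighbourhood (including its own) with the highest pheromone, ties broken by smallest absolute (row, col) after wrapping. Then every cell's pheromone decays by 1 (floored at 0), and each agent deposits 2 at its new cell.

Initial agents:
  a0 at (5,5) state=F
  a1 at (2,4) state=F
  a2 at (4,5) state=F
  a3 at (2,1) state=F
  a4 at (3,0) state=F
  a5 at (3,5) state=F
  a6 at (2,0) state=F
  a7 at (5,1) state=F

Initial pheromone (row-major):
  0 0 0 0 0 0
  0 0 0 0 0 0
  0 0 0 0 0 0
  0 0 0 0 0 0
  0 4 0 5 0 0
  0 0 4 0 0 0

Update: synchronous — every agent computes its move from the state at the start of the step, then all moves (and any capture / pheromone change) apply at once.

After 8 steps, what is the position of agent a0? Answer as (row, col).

(1, 0)

t=1: a0@(0,0) a1@(1,3) a2@(3,0) a3@(1,0) a4@(4,1) a5@(2,0) a6@(1,0) a7@(4,1) | pheromone: 2 0 0 0 0 0 / 4 0 0 2 0 0 / 2 0 0 0 0 0 / 2 0 0 0 0 0 / 0 7 0 4 0 0 / 0 0 3 0 0 0
t=2: a0@(1,0) a1@(1,3) a2@(4,1) a3@(1,0) a4@(4,1) a5@(1,0) a6@(1,0) a7@(4,1) | pheromone: 1 0 0 0 0 0 / 11 0 0 3 0 0 / 1 0 0 0 0 0 / 1 0 0 0 0 0 / 0 12 0 3 0 0 / 0 0 2 0 0 0
t=3: a0@(1,0) a1@(1,3) a2@(4,1) a3@(1,0) a4@(4,1) a5@(1,0) a6@(1,0) a7@(4,1) | pheromone: 0 0 0 0 0 0 / 18 0 0 4 0 0 / 0 0 0 0 0 0 / 0 0 0 0 0 0 / 0 17 0 2 0 0 / 0 0 1 0 0 0
t=4: a0@(1,0) a1@(1,3) a2@(4,1) a3@(1,0) a4@(4,1) a5@(1,0) a6@(1,0) a7@(4,1) | pheromone: 0 0 0 0 0 0 / 25 0 0 5 0 0 / 0 0 0 0 0 0 / 0 0 0 0 0 0 / 0 22 0 1 0 0 / 0 0 0 0 0 0
t=5: a0@(1,0) a1@(1,3) a2@(4,1) a3@(1,0) a4@(4,1) a5@(1,0) a6@(1,0) a7@(4,1) | pheromone: 0 0 0 0 0 0 / 32 0 0 6 0 0 / 0 0 0 0 0 0 / 0 0 0 0 0 0 / 0 27 0 0 0 0 / 0 0 0 0 0 0
t=6: a0@(1,0) a1@(1,3) a2@(4,1) a3@(1,0) a4@(4,1) a5@(1,0) a6@(1,0) a7@(4,1) | pheromone: 0 0 0 0 0 0 / 39 0 0 7 0 0 / 0 0 0 0 0 0 / 0 0 0 0 0 0 / 0 32 0 0 0 0 / 0 0 0 0 0 0
t=7: a0@(1,0) a1@(1,3) a2@(4,1) a3@(1,0) a4@(4,1) a5@(1,0) a6@(1,0) a7@(4,1) | pheromone: 0 0 0 0 0 0 / 46 0 0 8 0 0 / 0 0 0 0 0 0 / 0 0 0 0 0 0 / 0 37 0 0 0 0 / 0 0 0 0 0 0
t=8: a0@(1,0) a1@(1,3) a2@(4,1) a3@(1,0) a4@(4,1) a5@(1,0) a6@(1,0) a7@(4,1) | pheromone: 0 0 0 0 0 0 / 53 0 0 9 0 0 / 0 0 0 0 0 0 / 0 0 0 0 0 0 / 0 42 0 0 0 0 / 0 0 0 0 0 0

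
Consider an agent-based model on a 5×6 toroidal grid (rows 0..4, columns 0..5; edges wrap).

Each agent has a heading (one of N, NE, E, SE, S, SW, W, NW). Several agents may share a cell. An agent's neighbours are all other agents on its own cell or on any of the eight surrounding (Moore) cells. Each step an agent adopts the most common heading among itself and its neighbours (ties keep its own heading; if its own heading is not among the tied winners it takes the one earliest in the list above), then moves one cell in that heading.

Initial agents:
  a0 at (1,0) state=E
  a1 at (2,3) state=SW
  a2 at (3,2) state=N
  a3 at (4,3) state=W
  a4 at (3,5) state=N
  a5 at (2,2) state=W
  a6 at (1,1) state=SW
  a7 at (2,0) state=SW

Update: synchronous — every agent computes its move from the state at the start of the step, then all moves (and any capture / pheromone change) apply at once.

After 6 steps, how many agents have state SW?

8

t=1: a0@(2,5):SW a1@(3,2):SW a2@(3,1):W a3@(4,2):W a4@(2,5):N a5@(3,1):SW a6@(2,0):SW a7@(3,5):SW
t=2: a0@(3,4):SW a1@(4,1):SW a2@(4,0):SW a3@(4,1):W a4@(3,4):SW a5@(4,0):SW a6@(3,5):SW a7@(4,4):SW
t=3: a0@(4,3):SW a1@(0,0):SW a2@(0,5):SW a3@(0,0):SW a4@(4,3):SW a5@(0,5):SW a6@(4,4):SW a7@(0,3):SW
t=4: a0@(0,2):SW a1@(1,5):SW a2@(1,4):SW a3@(1,5):SW a4@(0,2):SW a5@(1,4):SW a6@(0,3):SW a7@(1,2):SW
t=5: a0@(1,1):SW a1@(2,4):SW a2@(2,3):SW a3@(2,4):SW a4@(1,1):SW a5@(2,3):SW a6@(1,2):SW a7@(2,1):SW
t=6: a0@(2,0):SW a1@(3,3):SW a2@(3,2):SW a3@(3,3):SW a4@(2,0):SW a5@(3,2):SW a6@(2,1):SW a7@(3,0):SW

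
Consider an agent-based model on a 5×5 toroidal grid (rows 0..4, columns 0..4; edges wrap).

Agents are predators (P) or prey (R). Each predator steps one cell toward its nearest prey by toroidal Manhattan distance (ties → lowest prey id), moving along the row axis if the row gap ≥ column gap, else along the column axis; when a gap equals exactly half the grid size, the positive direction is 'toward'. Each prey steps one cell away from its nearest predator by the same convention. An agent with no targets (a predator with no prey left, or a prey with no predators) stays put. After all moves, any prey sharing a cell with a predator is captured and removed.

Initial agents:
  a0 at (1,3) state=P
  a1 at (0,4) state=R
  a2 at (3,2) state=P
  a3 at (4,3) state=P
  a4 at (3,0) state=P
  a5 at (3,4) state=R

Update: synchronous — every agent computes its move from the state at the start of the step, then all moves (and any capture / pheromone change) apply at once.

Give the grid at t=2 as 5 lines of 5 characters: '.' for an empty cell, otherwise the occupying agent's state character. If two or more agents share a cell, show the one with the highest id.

....R
.....
.....
.....
...PP

t=1: a0@(0,3):P a1@(4,4):R a2@(3,3):P a3@(0,3):P a4@(3,4):P
t=2: a0@(4,3):P a1@(0,4):R a2@(4,3):P a3@(4,3):P a4@(4,4):P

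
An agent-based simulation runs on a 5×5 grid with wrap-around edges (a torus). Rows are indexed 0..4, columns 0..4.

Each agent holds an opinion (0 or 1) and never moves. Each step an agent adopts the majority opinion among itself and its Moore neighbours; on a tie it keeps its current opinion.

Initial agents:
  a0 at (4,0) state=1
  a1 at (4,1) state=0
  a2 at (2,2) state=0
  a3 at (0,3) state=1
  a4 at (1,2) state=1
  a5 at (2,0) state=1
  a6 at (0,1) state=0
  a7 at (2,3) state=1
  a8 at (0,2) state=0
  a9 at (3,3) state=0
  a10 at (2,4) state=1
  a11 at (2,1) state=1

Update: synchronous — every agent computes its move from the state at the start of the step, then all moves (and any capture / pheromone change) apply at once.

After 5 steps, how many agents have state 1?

t=1: a0@(4,0):0 a1@(4,1):0 a2@(2,2):1 a3@(0,3):1 a4@(1,2):1 a5@(2,0):1 a6@(0,1):0 a7@(2,3):1 a8@(0,2):0 a9@(3,3):0 a10@(2,4):1 a11@(2,1):1
t=2: a0@(4,0):0 a1@(4,1):0 a2@(2,2):1 a3@(0,3):1 a4@(1,2):1 a5@(2,0):1 a6@(0,1):0 a7@(2,3):1 a8@(0,2):0 a9@(3,3):1 a10@(2,4):1 a11@(2,1):1
t=3: (unchanged — steady state)

8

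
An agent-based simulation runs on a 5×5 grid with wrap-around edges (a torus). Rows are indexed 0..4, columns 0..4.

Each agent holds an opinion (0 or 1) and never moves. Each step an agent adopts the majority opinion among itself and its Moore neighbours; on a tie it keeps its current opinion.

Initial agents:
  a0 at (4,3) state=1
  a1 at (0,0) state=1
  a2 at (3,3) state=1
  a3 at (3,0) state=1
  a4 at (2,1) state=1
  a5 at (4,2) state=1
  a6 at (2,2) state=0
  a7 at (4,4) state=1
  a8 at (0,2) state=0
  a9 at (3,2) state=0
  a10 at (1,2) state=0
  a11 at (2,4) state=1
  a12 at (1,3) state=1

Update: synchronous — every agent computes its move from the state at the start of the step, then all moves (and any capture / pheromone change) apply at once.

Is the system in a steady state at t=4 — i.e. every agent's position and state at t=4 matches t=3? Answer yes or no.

t=1: a0@(4,3):1 a1@(0,0):1 a2@(3,3):1 a3@(3,0):1 a4@(2,1):0 a5@(4,2):1 a6@(2,2):0 a7@(4,4):1 a8@(0,2):1 a9@(3,2):1 a10@(1,2):0 a11@(2,4):1 a12@(1,3):0
t=2: (unchanged — steady state)

yes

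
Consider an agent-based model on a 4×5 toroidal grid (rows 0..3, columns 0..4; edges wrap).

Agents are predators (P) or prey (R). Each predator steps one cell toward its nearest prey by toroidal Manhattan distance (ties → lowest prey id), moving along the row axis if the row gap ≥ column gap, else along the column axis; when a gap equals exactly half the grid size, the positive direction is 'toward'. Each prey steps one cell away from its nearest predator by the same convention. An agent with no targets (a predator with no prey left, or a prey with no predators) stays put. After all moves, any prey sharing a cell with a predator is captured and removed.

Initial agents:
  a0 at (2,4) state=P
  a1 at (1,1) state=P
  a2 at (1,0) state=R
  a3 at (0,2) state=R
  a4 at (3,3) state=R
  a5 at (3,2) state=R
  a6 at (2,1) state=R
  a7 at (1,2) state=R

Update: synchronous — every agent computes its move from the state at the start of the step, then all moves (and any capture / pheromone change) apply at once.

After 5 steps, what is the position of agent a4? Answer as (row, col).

t=1: a0@(1,4):P a1@(1,0):P a3@(3,2):R a4@(0,3):R a5@(3,1):R a6@(3,1):R a7@(1,3):R
t=2: a0@(1,3):P a1@(1,4):P a3@(2,2):R a4@(3,3):R a5@(2,1):R a6@(2,1):R a7@(1,2):R
t=3: a0@(1,2):P a1@(1,3):P a3@(3,2):R a4@(2,3):R a5@(2,0):R a6@(2,0):R a7@(1,1):R
t=4: a0@(1,1):P a1@(2,3):P a3@(2,2):R a4@(3,3):R a5@(2,4):R a6@(2,4):R a7@(1,0):R
t=5: a0@(1,0):P a1@(2,2):P a3@(2,1):R a4@(0,3):R a5@(2,0):R a6@(2,0):R a7@(1,4):R

(0, 3)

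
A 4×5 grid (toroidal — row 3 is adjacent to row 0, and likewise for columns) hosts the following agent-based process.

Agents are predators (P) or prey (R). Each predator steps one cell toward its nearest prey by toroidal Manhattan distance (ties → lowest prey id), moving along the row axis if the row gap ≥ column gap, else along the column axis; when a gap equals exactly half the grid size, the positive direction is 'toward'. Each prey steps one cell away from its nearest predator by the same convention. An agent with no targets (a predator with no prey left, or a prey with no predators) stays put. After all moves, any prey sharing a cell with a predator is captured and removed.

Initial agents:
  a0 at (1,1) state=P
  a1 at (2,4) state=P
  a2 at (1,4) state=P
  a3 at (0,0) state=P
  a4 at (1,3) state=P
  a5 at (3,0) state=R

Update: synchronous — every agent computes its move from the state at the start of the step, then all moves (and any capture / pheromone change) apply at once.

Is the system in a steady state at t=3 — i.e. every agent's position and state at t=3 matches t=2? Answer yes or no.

t=1: a0@(2,1):P a1@(3,4):P a2@(2,4):P a3@(3,0):P a4@(2,3):P a5@(2,0):R
t=2: a0@(2,0):P a1@(2,4):P a2@(2,0):P a3@(2,0):P a4@(2,4):P
t=3: (unchanged — steady state)

yes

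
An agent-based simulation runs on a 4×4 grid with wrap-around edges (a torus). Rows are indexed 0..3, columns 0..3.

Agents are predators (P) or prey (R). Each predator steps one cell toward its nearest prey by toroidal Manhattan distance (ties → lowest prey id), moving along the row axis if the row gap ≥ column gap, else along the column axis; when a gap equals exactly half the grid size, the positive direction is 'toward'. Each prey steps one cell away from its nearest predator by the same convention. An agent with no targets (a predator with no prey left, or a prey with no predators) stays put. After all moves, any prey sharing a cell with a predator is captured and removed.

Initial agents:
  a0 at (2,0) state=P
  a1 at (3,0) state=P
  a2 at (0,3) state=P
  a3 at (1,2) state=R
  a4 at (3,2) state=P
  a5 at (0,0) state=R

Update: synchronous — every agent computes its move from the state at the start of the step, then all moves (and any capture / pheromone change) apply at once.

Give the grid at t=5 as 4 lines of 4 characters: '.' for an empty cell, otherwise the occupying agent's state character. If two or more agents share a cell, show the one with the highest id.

t=1: a0@(3,0):P a1@(0,0):P a2@(0,0):P a3@(2,2):R a4@(0,2):P a5@(1,0):R
t=2: a0@(0,0):P a1@(1,0):P a2@(1,0):P a4@(1,2):P a5@(2,0):R
t=3: a0@(1,0):P a1@(2,0):P a2@(2,0):P a4@(1,3):P a5@(3,0):R
t=4: a0@(2,0):P a1@(3,0):P a2@(3,0):P a4@(2,3):P a5@(0,0):R
t=5: a0@(3,0):P a1@(0,0):P a2@(0,0):P a4@(3,3):P a5@(1,0):R

P...
R...
....
P..P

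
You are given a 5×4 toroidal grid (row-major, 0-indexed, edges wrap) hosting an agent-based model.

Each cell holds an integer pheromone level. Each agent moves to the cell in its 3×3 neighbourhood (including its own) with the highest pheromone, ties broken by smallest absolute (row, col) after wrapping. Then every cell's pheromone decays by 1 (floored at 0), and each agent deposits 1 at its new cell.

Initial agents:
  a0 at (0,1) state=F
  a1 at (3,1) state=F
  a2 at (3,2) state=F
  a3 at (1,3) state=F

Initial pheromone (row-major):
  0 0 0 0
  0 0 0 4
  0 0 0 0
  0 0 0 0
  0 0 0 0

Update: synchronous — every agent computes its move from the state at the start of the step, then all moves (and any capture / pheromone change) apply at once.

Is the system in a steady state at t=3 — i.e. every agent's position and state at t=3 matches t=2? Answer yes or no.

t=1: a0@(0,0) a1@(2,0) a2@(2,1) a3@(1,3) | pheromone: 1 0 0 0 / 0 0 0 4 / 1 1 0 0 / 0 0 0 0 / 0 0 0 0
t=2: a0@(1,3) a1@(1,3) a2@(2,0) a3@(1,3) | pheromone: 0 0 0 0 / 0 0 0 6 / 1 0 0 0 / 0 0 0 0 / 0 0 0 0
t=3: a0@(1,3) a1@(1,3) a2@(1,3) a3@(1,3) | pheromone: 0 0 0 0 / 0 0 0 9 / 0 0 0 0 / 0 0 0 0 / 0 0 0 0

no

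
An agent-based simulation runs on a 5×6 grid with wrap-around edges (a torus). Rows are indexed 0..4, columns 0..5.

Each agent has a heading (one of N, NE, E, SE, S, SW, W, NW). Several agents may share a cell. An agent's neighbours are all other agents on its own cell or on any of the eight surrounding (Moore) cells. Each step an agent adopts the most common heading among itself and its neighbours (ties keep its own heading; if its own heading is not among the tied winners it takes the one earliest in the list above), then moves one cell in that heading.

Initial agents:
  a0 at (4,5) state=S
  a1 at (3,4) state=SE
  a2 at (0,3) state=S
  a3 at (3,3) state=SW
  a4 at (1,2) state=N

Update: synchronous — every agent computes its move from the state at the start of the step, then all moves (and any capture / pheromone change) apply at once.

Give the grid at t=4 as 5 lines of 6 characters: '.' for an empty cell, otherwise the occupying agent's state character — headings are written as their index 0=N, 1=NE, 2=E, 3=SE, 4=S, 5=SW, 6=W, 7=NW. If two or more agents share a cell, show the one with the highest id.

t=1: a0@(0,5):S a1@(4,5):SE a2@(1,3):S a3@(4,2):SW a4@(0,2):N
t=2: a0@(1,5):S a1@(0,0):SE a2@(2,3):S a3@(0,1):SW a4@(4,2):N
t=3: a0@(2,5):S a1@(1,1):SE a2@(3,3):S a3@(1,0):SW a4@(3,2):N
t=4: a0@(3,5):S a1@(2,2):SE a2@(4,3):S a3@(2,5):SW a4@(2,2):N

......
......
..0..5
.....4
...4..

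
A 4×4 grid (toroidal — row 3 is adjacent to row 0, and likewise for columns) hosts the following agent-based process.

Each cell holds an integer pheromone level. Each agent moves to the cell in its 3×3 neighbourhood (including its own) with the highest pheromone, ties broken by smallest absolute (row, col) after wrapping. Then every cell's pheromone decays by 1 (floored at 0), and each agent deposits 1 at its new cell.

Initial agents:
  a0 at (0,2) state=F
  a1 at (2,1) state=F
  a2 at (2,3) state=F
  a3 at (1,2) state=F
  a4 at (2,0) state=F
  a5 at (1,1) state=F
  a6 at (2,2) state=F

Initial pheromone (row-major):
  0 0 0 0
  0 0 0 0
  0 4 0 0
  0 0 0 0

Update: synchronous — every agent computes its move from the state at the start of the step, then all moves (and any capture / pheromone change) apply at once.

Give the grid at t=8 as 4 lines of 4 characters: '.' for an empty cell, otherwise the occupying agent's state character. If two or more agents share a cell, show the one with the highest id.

t=1: a0@(0,1) a1@(2,1) a2@(1,0) a3@(2,1) a4@(2,1) a5@(2,1) a6@(2,1) | pheromone: 0 1 0 0 / 1 0 0 0 / 0 8 0 0 / 0 0 0 0
t=2: a0@(0,1) a1@(2,1) a2@(2,1) a3@(2,1) a4@(2,1) a5@(2,1) a6@(2,1) | pheromone: 0 1 0 0 / 0 0 0 0 / 0 13 0 0 / 0 0 0 0
t=3: a0@(0,1) a1@(2,1) a2@(2,1) a3@(2,1) a4@(2,1) a5@(2,1) a6@(2,1) | pheromone: 0 1 0 0 / 0 0 0 0 / 0 18 0 0 / 0 0 0 0
t=4: a0@(0,1) a1@(2,1) a2@(2,1) a3@(2,1) a4@(2,1) a5@(2,1) a6@(2,1) | pheromone: 0 1 0 0 / 0 0 0 0 / 0 23 0 0 / 0 0 0 0
t=5: a0@(0,1) a1@(2,1) a2@(2,1) a3@(2,1) a4@(2,1) a5@(2,1) a6@(2,1) | pheromone: 0 1 0 0 / 0 0 0 0 / 0 28 0 0 / 0 0 0 0
t=6: a0@(0,1) a1@(2,1) a2@(2,1) a3@(2,1) a4@(2,1) a5@(2,1) a6@(2,1) | pheromone: 0 1 0 0 / 0 0 0 0 / 0 33 0 0 / 0 0 0 0
t=7: a0@(0,1) a1@(2,1) a2@(2,1) a3@(2,1) a4@(2,1) a5@(2,1) a6@(2,1) | pheromone: 0 1 0 0 / 0 0 0 0 / 0 38 0 0 / 0 0 0 0
t=8: a0@(0,1) a1@(2,1) a2@(2,1) a3@(2,1) a4@(2,1) a5@(2,1) a6@(2,1) | pheromone: 0 1 0 0 / 0 0 0 0 / 0 43 0 0 / 0 0 0 0

.F..
....
.F..
....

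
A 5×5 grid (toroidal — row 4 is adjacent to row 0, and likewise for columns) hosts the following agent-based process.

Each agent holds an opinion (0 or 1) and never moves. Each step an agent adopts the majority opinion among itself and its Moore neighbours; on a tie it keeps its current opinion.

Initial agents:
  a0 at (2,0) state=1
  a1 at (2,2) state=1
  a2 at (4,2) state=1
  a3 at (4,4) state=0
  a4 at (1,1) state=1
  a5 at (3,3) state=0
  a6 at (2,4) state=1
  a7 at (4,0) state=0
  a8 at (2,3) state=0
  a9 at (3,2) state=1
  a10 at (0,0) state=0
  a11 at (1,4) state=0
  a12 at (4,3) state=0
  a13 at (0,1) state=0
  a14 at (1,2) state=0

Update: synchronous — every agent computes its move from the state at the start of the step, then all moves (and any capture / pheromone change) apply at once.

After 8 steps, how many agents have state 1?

t=1: a0@(2,0):1 a1@(2,2):1 a2@(4,2):0 a3@(4,4):0 a4@(1,1):1 a5@(3,3):0 a6@(2,4):0 a7@(4,0):0 a8@(2,3):0 a9@(3,2):1 a10@(0,0):0 a11@(1,4):0 a12@(4,3):0 a13@(0,1):0 a14@(1,2):0
t=2: a0@(2,0):1 a1@(2,2):1 a2@(4,2):0 a3@(4,4):0 a4@(1,1):1 a5@(3,3):0 a6@(2,4):0 a7@(4,0):0 a8@(2,3):0 a9@(3,2):0 a10@(0,0):0 a11@(1,4):0 a12@(4,3):0 a13@(0,1):0 a14@(1,2):0
t=3: a0@(2,0):1 a1@(2,2):0 a2@(4,2):0 a3@(4,4):0 a4@(1,1):1 a5@(3,3):0 a6@(2,4):0 a7@(4,0):0 a8@(2,3):0 a9@(3,2):0 a10@(0,0):0 a11@(1,4):0 a12@(4,3):0 a13@(0,1):0 a14@(1,2):0
t=4: a0@(2,0):1 a1@(2,2):0 a2@(4,2):0 a3@(4,4):0 a4@(1,1):0 a5@(3,3):0 a6@(2,4):0 a7@(4,0):0 a8@(2,3):0 a9@(3,2):0 a10@(0,0):0 a11@(1,4):0 a12@(4,3):0 a13@(0,1):0 a14@(1,2):0
t=5: a0@(2,0):0 a1@(2,2):0 a2@(4,2):0 a3@(4,4):0 a4@(1,1):0 a5@(3,3):0 a6@(2,4):0 a7@(4,0):0 a8@(2,3):0 a9@(3,2):0 a10@(0,0):0 a11@(1,4):0 a12@(4,3):0 a13@(0,1):0 a14@(1,2):0
t=6: (unchanged — steady state)

0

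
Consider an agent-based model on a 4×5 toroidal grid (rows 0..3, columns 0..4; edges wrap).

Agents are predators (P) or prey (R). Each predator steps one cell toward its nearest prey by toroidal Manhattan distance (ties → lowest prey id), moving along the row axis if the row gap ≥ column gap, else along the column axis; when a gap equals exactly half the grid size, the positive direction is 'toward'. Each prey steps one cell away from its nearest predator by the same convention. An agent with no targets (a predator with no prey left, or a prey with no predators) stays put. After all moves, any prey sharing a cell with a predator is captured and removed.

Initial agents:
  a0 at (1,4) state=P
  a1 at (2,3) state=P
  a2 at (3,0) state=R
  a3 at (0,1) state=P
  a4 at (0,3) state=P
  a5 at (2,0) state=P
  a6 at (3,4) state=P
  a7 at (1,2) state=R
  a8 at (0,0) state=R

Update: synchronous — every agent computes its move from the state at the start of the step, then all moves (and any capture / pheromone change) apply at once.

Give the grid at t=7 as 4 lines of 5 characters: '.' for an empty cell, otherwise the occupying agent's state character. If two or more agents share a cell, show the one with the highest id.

t=1: a0@(1,3):P a1@(1,3):P a3@(0,0):P a4@(1,3):P a5@(3,0):P a6@(3,0):P a7@(1,1):R a8@(0,4):R
t=2: a0@(1,2):P a1@(1,2):P a3@(0,4):P a4@(1,2):P a5@(0,0):P a6@(0,0):P a7@(1,0):R a8@(0,3):R
t=3: a0@(1,1):P a1@(1,1):P a3@(0,3):P a4@(1,1):P a5@(1,0):P a6@(1,0):P a7@(2,0):R a8@(0,2):R
t=4: a0@(2,1):P a1@(2,1):P a3@(0,2):P a4@(2,1):P a5@(2,0):P a6@(2,0):P a7@(3,0):R a8@(0,1):R
t=5: a0@(3,1):P a1@(3,1):P a3@(0,1):P a4@(3,1):P a5@(3,0):P a6@(3,0):P a7@(0,0):R a8@(0,0):R
t=6: a0@(0,1):P a1@(0,1):P a3@(0,0):P a4@(0,1):P a5@(0,0):P a6@(0,0):P a7@(0,4):R a8@(0,4):R
t=7: a0@(0,0):P a1@(0,0):P a3@(0,4):P a4@(0,0):P a5@(0,4):P a6@(0,4):P a7@(0,3):R a8@(0,3):R

P..RP
.....
.....
.....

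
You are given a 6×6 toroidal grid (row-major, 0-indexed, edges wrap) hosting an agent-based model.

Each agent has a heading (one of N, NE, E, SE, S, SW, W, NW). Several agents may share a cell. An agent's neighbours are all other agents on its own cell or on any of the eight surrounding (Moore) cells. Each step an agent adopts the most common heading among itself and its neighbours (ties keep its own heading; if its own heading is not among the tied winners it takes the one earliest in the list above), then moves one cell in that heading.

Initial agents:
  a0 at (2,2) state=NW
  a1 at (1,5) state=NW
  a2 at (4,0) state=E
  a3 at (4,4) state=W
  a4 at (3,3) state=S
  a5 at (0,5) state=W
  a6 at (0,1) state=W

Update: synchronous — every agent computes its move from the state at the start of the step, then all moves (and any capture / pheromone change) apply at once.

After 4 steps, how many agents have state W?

6

t=1: a0@(1,1):NW a1@(0,4):NW a2@(4,1):E a3@(4,3):W a4@(4,3):S a5@(0,4):W a6@(0,0):W
t=2: a0@(0,0):NW a1@(5,3):NW a2@(4,2):E a3@(4,2):W a4@(5,3):S a5@(0,3):W a6@(0,5):W
t=3: a0@(5,5):NW a1@(5,2):W a2@(4,3):E a3@(4,1):W a4@(5,2):W a5@(0,2):W a6@(0,4):W
t=4: a0@(4,4):NW a1@(5,1):W a2@(4,2):W a3@(4,0):W a4@(5,1):W a5@(0,1):W a6@(0,3):W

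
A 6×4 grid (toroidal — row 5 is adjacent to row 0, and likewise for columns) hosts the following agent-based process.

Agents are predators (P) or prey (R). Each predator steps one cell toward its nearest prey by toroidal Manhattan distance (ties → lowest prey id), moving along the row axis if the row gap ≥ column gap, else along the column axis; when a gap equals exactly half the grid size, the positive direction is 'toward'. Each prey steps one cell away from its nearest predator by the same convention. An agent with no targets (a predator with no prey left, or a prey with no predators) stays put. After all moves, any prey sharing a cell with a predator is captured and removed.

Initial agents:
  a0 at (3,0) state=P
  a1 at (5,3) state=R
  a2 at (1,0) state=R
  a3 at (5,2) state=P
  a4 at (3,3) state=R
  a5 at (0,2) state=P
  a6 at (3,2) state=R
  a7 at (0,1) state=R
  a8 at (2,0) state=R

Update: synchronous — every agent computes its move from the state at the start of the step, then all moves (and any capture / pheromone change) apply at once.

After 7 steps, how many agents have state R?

t=1: a0@(3,3):P a1@(5,0):R a2@(0,0):R a3@(5,3):P a4@(3,2):R a5@(0,1):P a6@(3,1):R a7@(0,0):R a8@(1,0):R
t=2: a0@(3,2):P a1@(5,1):R a2@(0,3):R a3@(5,0):P a4@(3,1):R a5@(0,0):P a6@(3,0):R a7@(0,3):R a8@(2,0):R
t=3: a0@(3,1):P a1@(5,2):R a2@(0,2):R a3@(5,1):P a4@(3,0):R a5@(0,3):P a6@(3,3):R a7@(0,2):R a8@(3,0):R
t=4: a0@(3,0):P a1@(5,3):R a2@(0,1):R a3@(5,2):P a4@(3,3):R a5@(0,2):P a6@(3,2):R a7@(0,1):R a8@(3,3):R
t=5: a0@(3,3):P a1@(5,0):R a2@(0,0):R a3@(5,3):P a4@(3,2):R a5@(0,1):P a6@(3,1):R a7@(0,0):R a8@(3,2):R
t=6: a0@(3,2):P a1@(5,1):R a2@(0,3):R a3@(5,0):P a4@(3,1):R a5@(0,0):P a6@(3,0):R a7@(0,3):R a8@(3,1):R
t=7: a0@(3,1):P a1@(5,2):R a2@(0,2):R a3@(5,1):P a4@(3,0):R a5@(0,3):P a6@(3,3):R a7@(0,2):R a8@(3,0):R

6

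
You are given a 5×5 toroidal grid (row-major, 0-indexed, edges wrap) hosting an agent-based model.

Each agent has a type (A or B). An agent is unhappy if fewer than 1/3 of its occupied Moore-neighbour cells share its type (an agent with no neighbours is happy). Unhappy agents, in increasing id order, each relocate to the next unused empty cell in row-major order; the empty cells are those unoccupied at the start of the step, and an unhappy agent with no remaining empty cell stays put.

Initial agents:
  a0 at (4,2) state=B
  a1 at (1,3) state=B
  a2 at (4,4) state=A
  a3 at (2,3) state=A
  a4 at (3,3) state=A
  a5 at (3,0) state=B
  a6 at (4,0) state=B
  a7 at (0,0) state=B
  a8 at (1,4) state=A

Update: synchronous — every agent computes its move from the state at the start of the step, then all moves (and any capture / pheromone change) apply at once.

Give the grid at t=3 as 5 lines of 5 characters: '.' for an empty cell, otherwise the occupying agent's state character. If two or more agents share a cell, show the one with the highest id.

BBBA.
....A
...A.
B..A.
B....

t=1: a0@(0,1):B a1@(0,2):B a2@(0,3):A a3@(2,3):A a4@(3,3):A a5@(3,0):B a6@(4,0):B a7@(0,0):B a8@(1,4):A
t=2: (unchanged — steady state)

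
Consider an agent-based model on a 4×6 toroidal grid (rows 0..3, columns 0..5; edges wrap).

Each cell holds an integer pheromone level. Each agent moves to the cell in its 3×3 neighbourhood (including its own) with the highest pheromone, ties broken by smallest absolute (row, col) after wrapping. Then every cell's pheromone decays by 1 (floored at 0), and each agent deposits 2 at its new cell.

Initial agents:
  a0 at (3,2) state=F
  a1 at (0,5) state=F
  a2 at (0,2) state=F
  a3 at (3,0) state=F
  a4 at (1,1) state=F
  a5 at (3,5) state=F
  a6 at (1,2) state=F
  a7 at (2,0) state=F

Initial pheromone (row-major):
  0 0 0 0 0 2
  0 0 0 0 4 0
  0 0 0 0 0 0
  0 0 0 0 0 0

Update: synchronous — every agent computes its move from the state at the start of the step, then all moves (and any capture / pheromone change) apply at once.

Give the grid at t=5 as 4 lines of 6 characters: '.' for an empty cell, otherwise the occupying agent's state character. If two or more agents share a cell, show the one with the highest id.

.F...F
......
......
......

t=1: a0@(0,1) a1@(1,4) a2@(0,1) a3@(0,5) a4@(0,0) a5@(0,5) a6@(0,1) a7@(1,0) | pheromone: 2 6 0 0 0 5 / 2 0 0 0 5 0 / 0 0 0 0 0 0 / 0 0 0 0 0 0
t=2: a0@(0,1) a1@(0,5) a2@(0,1) a3@(0,5) a4@(0,1) a5@(0,5) a6@(0,1) a7@(0,1) | pheromone: 1 15 0 0 0 10 / 1 0 0 0 4 0 / 0 0 0 0 0 0 / 0 0 0 0 0 0
t=3: a0@(0,1) a1@(0,5) a2@(0,1) a3@(0,5) a4@(0,1) a5@(0,5) a6@(0,1) a7@(0,1) | pheromone: 0 24 0 0 0 15 / 0 0 0 0 3 0 / 0 0 0 0 0 0 / 0 0 0 0 0 0
t=4: a0@(0,1) a1@(0,5) a2@(0,1) a3@(0,5) a4@(0,1) a5@(0,5) a6@(0,1) a7@(0,1) | pheromone: 0 33 0 0 0 20 / 0 0 0 0 2 0 / 0 0 0 0 0 0 / 0 0 0 0 0 0
t=5: a0@(0,1) a1@(0,5) a2@(0,1) a3@(0,5) a4@(0,1) a5@(0,5) a6@(0,1) a7@(0,1) | pheromone: 0 42 0 0 0 25 / 0 0 0 0 1 0 / 0 0 0 0 0 0 / 0 0 0 0 0 0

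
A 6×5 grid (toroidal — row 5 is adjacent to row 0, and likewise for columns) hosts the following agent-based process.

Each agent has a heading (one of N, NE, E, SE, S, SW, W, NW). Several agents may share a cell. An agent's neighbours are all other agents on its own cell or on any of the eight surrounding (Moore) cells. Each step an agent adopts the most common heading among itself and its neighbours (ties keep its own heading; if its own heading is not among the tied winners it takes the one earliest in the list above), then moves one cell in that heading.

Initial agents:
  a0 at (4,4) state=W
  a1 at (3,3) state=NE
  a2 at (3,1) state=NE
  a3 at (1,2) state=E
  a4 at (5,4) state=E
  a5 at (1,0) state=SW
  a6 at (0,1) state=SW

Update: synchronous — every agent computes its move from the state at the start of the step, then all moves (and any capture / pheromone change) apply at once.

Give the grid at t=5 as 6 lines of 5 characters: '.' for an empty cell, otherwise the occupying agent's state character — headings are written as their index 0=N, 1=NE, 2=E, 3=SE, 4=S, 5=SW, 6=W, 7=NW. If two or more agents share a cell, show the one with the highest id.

5...5
5...5
.....
.....
.....
55...

t=1: a0@(4,3):W a1@(2,4):NE a2@(2,2):NE a3@(1,3):E a4@(5,0):E a5@(2,4):SW a6@(1,0):SW
t=2: a0@(4,2):W a1@(3,3):SW a2@(1,3):NE a3@(0,4):NE a4@(5,1):E a5@(3,3):SW a6@(2,4):SW
t=3: a0@(5,1):SW a1@(4,2):SW a2@(0,4):NE a3@(5,0):NE a4@(5,2):E a5@(4,2):SW a6@(3,3):SW
t=4: a0@(0,0):SW a1@(5,1):SW a2@(5,0):NE a3@(4,1):NE a4@(0,1):SW a5@(5,1):SW a6@(4,2):SW
t=5: a0@(1,4):SW a1@(0,0):SW a2@(0,4):SW a3@(5,0):SW a4@(1,0):SW a5@(0,0):SW a6@(5,1):SW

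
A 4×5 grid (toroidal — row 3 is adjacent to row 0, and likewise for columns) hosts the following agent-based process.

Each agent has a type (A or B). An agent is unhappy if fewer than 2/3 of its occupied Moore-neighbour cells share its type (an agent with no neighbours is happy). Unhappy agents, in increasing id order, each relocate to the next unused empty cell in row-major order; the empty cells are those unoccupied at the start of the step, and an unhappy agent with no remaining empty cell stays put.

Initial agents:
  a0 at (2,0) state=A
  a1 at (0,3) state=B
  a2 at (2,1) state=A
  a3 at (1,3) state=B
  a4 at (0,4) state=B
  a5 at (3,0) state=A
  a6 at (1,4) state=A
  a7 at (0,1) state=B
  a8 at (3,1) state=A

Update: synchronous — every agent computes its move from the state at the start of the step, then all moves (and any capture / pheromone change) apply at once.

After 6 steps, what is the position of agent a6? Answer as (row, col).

(1, 0)

t=1: a0@(2,0):A a1@(0,3):B a2@(2,1):A a3@(1,3):B a4@(0,0):B a5@(0,2):A a6@(1,0):A a7@(1,1):B a8@(3,1):A
t=2: a0@(2,0):A a1@(0,1):B a2@(2,1):A a3@(0,4):B a4@(1,2):B a5@(1,4):A a6@(2,2):A a7@(2,3):B a8@(3,1):A
t=3: a0@(2,0):A a1@(0,0):B a2@(2,1):A a3@(0,2):B a4@(0,3):B a5@(1,0):A a6@(1,1):A a7@(1,3):B a8@(3,1):A
t=4: a0@(2,0):A a1@(0,1):B a2@(2,1):A a3@(0,4):B a4@(0,3):B a5@(1,0):A a6@(1,2):A a7@(1,3):B a8@(1,4):A
t=5: a0@(2,0):A a1@(0,0):B a2@(2,1):A a3@(0,2):B a4@(1,1):B a5@(2,2):A a6@(2,3):A a7@(2,4):B a8@(3,0):A
t=6: a0@(0,1):A a1@(0,3):B a2@(2,1):A a3@(0,2):B a4@(0,4):B a5@(2,2):A a6@(1,0):A a7@(1,2):B a8@(1,3):A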